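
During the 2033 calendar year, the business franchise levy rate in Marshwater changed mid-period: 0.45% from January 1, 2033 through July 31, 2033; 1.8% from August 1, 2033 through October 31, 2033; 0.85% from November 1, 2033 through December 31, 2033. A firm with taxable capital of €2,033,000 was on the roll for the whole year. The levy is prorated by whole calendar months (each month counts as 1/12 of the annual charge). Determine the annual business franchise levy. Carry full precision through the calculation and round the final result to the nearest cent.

January 1 – July 31, 2033: 7 months at 0.45% → €2,033,000 × 0.45% × 7/12 = €5,336.6250
August 1 – October 31, 2033: 3 months at 1.8% → €2,033,000 × 1.8% × 3/12 = €9,148.5000
November 1 – December 31, 2033: 2 months at 0.85% → €2,033,000 × 0.85% × 2/12 = €2,880.0833
Total = €17,365.2083

€17,365.21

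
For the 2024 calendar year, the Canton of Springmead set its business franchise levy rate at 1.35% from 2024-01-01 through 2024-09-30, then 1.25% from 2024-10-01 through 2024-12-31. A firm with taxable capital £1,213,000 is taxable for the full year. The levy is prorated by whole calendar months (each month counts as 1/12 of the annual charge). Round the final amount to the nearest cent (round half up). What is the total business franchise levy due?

£16,072.25

2024-01-01 to 2024-09-30: 9 months at 1.35% → £1,213,000 × 1.35% × 9/12 = £12,281.6250
2024-10-01 to 2024-12-31: 3 months at 1.25% → £1,213,000 × 1.25% × 3/12 = £3,790.6250
Total = £16,072.2500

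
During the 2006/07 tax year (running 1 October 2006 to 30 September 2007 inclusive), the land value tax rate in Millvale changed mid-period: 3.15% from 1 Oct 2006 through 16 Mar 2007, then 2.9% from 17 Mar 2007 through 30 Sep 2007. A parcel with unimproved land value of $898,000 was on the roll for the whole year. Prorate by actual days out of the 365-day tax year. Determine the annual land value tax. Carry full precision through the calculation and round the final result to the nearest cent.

1 Oct 2006 – 16 Mar 2007: 167 days at 3.15% → $898,000 × 3.15% × 167/365 = $12,942.2712
17 Mar – 30 Sep 2007: 198 days at 2.9% → $898,000 × 2.9% × 198/365 = $14,126.8932
Total = $27,069.1644

$27,069.16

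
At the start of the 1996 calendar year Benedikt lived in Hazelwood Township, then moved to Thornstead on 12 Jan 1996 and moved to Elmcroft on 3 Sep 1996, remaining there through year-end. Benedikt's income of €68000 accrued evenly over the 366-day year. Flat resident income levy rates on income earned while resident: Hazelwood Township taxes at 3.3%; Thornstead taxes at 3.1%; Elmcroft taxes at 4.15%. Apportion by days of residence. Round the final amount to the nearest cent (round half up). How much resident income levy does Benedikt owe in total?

€2346.19

Hazelwood Township, 1 Jan – 11 Jan 1996: 11 days → €68000 × 3.3% × 11/366 = €67.4426
Thornstead, 12 Jan – 2 Sep 1996: 235 days → €68000 × 3.1% × 235/366 = €1353.4973
Elmcroft, 3 Sep – 31 Dec 1996: 120 days → €68000 × 4.15% × 120/366 = €925.2459
Total = €2346.1858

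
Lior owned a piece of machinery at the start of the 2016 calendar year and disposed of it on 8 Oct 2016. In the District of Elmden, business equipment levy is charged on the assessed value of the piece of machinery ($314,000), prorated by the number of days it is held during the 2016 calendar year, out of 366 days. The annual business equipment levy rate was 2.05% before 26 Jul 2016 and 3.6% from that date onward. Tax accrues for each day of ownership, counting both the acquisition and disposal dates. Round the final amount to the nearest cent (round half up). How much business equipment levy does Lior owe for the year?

1 Jan – 25 Jul 2016: 207 days at 2.05% → $314,000 × 2.05% × 207/366 = $3,640.5984
26 Jul – 8 Oct 2016: 75 days at 3.6% → $314,000 × 3.6% × 75/366 = $2,316.3934
Total = $5,956.9918

$5,956.99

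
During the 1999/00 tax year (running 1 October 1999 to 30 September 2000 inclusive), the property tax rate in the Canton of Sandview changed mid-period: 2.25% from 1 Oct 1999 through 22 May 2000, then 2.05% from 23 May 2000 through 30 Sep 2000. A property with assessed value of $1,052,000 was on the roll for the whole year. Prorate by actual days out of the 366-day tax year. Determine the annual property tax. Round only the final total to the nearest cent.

$22,916.93

1 Oct 1999 – 22 May 2000: 235 days at 2.25% → $1,052,000 × 2.25% × 235/366 = $15,197.9508
23 May – 30 Sep 2000: 131 days at 2.05% → $1,052,000 × 2.05% × 131/366 = $7,718.9781
Total = $22,916.9290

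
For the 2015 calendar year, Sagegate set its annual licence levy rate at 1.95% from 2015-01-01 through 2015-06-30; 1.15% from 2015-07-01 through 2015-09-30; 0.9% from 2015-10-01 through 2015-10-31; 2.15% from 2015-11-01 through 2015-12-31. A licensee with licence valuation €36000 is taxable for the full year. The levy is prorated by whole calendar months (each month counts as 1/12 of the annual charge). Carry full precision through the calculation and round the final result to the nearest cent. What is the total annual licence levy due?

2015-01-01 to 2015-06-30: 6 months at 1.95% → €36000 × 1.95% × 6/12 = €351.0000
2015-07-01 to 2015-09-30: 3 months at 1.15% → €36000 × 1.15% × 3/12 = €103.5000
2015-10-01 to 2015-10-31: 1 month at 0.9% → €36000 × 0.9% × 1/12 = €27.0000
2015-11-01 to 2015-12-31: 2 months at 2.15% → €36000 × 2.15% × 2/12 = €129.0000
Total = €610.5000

€610.50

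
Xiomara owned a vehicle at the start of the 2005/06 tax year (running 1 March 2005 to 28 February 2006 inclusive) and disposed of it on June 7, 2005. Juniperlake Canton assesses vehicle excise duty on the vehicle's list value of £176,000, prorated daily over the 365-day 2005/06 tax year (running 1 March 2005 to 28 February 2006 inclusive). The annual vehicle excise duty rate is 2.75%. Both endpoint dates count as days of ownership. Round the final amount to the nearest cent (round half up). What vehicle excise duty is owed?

Days held (March 1 – June 7, 2005): 99 out of 365
Tax = £176,000 × 2.75% × 99/365 = £1,312.7671

£1,312.77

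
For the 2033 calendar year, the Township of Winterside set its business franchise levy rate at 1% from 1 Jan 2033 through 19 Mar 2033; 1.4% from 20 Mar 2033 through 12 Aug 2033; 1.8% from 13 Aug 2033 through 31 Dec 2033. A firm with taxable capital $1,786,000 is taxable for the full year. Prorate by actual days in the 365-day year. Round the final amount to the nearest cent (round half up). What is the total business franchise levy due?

$26,237.07

1 Jan – 19 Mar 2033: 78 days at 1% → $1,786,000 × 1% × 78/365 = $3,816.6575
20 Mar – 12 Aug 2033: 146 days at 1.4% → $1,786,000 × 1.4% × 146/365 = $10,001.6000
13 Aug – 31 Dec 2033: 141 days at 1.8% → $1,786,000 × 1.8% × 141/365 = $12,418.8164
Total = $26,237.0740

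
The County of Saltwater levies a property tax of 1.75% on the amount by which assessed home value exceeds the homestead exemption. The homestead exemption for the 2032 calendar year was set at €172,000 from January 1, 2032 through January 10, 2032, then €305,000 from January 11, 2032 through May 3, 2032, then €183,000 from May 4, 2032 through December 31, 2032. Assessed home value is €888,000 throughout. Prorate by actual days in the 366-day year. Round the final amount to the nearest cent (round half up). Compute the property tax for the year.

€11,677.76

January 1 – January 10, 2032: 10 days, exemption €172,000 → (€888,000 − €172,000) × 1.75% × 10/366 = €342.3497
January 11 – May 3, 2032: 114 days, exemption €305,000 → (€888,000 − €305,000) × 1.75% × 114/366 = €3,177.8279
May 4 – December 31, 2032: 242 days, exemption €183,000 → (€888,000 − €183,000) × 1.75% × 242/366 = €8,157.5820
Total = €11,677.7596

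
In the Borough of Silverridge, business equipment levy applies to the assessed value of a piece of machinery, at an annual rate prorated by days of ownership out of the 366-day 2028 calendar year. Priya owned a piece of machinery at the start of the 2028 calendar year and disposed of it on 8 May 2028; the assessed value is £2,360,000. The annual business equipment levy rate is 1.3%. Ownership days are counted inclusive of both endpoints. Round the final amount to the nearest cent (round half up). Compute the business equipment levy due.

Days held (1 Jan – 8 May 2028): 129 out of 366
Tax = £2,360,000 × 1.3% × 129/366 = £10,813.4426

£10,813.44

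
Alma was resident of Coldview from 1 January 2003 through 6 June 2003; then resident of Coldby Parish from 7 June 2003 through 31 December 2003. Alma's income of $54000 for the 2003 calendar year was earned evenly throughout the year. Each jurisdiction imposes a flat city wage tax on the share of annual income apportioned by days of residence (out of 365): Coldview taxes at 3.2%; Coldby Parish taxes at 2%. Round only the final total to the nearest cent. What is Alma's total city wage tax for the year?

$1358.73

Coldview, 1 January – 6 June 2003: 157 days → $54000 × 3.2% × 157/365 = $743.2767
Coldby Parish, 7 June – 31 December 2003: 208 days → $54000 × 2% × 208/365 = $615.4521
Total = $1358.7288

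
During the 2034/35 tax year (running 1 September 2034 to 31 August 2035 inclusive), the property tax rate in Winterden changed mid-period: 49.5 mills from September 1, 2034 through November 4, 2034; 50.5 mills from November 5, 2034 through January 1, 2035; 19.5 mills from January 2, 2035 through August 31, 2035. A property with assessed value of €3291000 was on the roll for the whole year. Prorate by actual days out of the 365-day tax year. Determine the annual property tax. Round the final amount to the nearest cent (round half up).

€97968.11

September 1 – November 4, 2034: 65 days at 49.5 mills → €3291000 × 4.95% × 65/365 = €29010.3904
November 5, 2034 – January 1, 2035: 58 days at 50.5 mills → €3291000 × 5.05% × 58/365 = €26409.1479
January 2 – August 31, 2035: 242 days at 19.5 mills → €3291000 × 1.95% × 242/365 = €42548.5726
Total = €97968.1110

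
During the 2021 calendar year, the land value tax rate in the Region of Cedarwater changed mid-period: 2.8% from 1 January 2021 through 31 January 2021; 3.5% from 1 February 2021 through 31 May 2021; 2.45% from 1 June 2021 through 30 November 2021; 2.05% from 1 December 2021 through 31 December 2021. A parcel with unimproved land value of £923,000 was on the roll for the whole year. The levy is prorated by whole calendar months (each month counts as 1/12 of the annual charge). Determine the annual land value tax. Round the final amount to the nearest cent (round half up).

£25,805.54

1 January – 31 January 2021: 1 month at 2.8% → £923,000 × 2.8% × 1/12 = £2,153.6667
1 February – 31 May 2021: 4 months at 3.5% → £923,000 × 3.5% × 4/12 = £10,768.3333
1 June – 30 November 2021: 6 months at 2.45% → £923,000 × 2.45% × 6/12 = £11,306.7500
1 December – 31 December 2021: 1 month at 2.05% → £923,000 × 2.05% × 1/12 = £1,576.7917
Total = £25,805.5417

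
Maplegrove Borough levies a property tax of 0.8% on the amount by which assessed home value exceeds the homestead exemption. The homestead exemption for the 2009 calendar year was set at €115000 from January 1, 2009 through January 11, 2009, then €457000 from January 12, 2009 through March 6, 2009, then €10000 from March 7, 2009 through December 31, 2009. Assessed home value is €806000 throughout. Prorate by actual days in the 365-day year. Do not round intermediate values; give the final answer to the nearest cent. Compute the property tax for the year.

€5813.63

January 1 – January 11, 2009: 11 days, exemption €115000 → (€806000 − €115000) × 0.8% × 11/365 = €166.5973
January 12 – March 6, 2009: 54 days, exemption €457000 → (€806000 − €457000) × 0.8% × 54/365 = €413.0630
March 7 – December 31, 2009: 300 days, exemption €10000 → (€806000 − €10000) × 0.8% × 300/365 = €5233.9726
Total = €5813.6329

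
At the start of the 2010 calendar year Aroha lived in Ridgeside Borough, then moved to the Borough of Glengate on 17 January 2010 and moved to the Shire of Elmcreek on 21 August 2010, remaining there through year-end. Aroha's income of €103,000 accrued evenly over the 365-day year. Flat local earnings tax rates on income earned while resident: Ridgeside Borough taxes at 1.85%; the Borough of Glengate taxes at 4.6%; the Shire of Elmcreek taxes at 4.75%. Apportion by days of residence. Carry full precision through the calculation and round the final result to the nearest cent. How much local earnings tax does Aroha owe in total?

€4,670.13

Ridgeside Borough, 1 January – 16 January 2010: 16 days → €103,000 × 1.85% × 16/365 = €83.5288
The Borough of Glengate, 17 January – 20 August 2010: 216 days → €103,000 × 4.6% × 216/365 = €2,803.8575
The Shire of Elmcreek, 21 August – 31 December 2010: 133 days → €103,000 × 4.75% × 133/365 = €1,782.7466
Total = €4,670.1329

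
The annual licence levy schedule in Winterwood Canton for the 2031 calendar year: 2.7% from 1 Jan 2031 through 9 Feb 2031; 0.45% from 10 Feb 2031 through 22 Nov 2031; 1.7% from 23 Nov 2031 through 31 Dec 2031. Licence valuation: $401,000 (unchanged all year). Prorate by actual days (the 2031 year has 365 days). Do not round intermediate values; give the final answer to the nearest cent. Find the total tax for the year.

1 Jan – 9 Feb 2031: 40 days at 2.7% → $401,000 × 2.7% × 40/365 = $1,186.5205
10 Feb – 22 Nov 2031: 286 days at 0.45% → $401,000 × 0.45% × 286/365 = $1,413.9370
23 Nov – 31 Dec 2031: 39 days at 1.7% → $401,000 × 1.7% × 39/365 = $728.3918
Total = $3,328.8493

$3,328.85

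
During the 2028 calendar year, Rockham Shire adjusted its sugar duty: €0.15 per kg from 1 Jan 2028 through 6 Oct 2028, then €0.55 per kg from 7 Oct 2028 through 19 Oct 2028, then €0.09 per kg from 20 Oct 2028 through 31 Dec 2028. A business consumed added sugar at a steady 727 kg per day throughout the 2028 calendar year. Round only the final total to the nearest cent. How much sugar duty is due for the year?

1 Jan – 6 Oct 2028: 280 days × 727 kg/day = 203,560 kg at €0.15/kg → €30,534.00
7 Oct – 19 Oct 2028: 13 days × 727 kg/day = 9,451 kg at €0.55/kg → €5,198.05
20 Oct – 31 Dec 2028: 73 days × 727 kg/day = 53,071 kg at €0.09/kg → €4,776.39

€40,508.44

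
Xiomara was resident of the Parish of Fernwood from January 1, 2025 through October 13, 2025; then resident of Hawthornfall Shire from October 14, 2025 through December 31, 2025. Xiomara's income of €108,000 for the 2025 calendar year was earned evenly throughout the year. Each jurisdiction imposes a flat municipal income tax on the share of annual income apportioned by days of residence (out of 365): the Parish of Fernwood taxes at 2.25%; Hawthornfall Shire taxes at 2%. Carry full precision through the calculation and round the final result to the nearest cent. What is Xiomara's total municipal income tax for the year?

€2,371.56

The Parish of Fernwood, January 1 – October 13, 2025: 286 days → €108,000 × 2.25% × 286/365 = €1,904.0548
Hawthornfall Shire, October 14 – December 31, 2025: 79 days → €108,000 × 2% × 79/365 = €467.5068
Total = €2,371.5616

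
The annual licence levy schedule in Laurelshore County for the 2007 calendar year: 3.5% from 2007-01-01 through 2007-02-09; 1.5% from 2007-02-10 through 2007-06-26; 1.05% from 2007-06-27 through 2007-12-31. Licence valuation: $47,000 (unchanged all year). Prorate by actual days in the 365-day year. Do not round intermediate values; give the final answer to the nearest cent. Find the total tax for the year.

$699.08

2007-01-01 to 2007-02-09: 40 days at 3.5% → $47,000 × 3.5% × 40/365 = $180.2740
2007-02-10 to 2007-06-26: 137 days at 1.5% → $47,000 × 1.5% × 137/365 = $264.6164
2007-06-27 to 2007-12-31: 188 days at 1.05% → $47,000 × 1.05% × 188/365 = $254.1863
Total = $699.0767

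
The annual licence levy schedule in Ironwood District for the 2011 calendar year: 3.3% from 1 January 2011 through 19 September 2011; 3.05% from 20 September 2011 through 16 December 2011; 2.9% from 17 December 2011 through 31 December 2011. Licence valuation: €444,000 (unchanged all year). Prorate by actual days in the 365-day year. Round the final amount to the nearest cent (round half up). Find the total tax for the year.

€14,311.40

1 January – 19 September 2011: 262 days at 3.3% → €444,000 × 3.3% × 262/365 = €10,517.3260
20 September – 16 December 2011: 88 days at 3.05% → €444,000 × 3.05% × 88/365 = €3,264.9205
17 December – 31 December 2011: 15 days at 2.9% → €444,000 × 2.9% × 15/365 = €529.1507
Total = €14,311.3973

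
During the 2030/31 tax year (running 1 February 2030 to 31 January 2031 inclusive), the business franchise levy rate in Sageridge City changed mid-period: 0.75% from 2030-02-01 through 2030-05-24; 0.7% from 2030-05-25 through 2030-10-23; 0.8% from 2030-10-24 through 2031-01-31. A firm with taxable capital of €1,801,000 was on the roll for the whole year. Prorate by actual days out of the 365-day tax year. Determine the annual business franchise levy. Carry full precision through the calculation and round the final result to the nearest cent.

2030-02-01 to 2030-05-24: 113 days at 0.75% → €1,801,000 × 0.75% × 113/365 = €4,181.7740
2030-05-25 to 2030-10-23: 152 days at 0.7% → €1,801,000 × 0.7% × 152/365 = €5,250.0384
2030-10-24 to 2031-01-31: 100 days at 0.8% → €1,801,000 × 0.8% × 100/365 = €3,947.3973
Total = €13,379.2096

€13,379.21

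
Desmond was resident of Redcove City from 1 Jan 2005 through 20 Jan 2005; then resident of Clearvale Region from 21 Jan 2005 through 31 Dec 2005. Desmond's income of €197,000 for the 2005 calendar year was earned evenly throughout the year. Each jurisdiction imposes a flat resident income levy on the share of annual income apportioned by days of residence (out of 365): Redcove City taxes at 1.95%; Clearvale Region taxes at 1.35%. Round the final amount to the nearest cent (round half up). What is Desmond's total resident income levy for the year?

Redcove City, 1 Jan – 20 Jan 2005: 20 days → €197,000 × 1.95% × 20/365 = €210.4932
Clearvale Region, 21 Jan – 31 Dec 2005: 345 days → €197,000 × 1.35% × 345/365 = €2,513.7740
Total = €2,724.2671

€2,724.27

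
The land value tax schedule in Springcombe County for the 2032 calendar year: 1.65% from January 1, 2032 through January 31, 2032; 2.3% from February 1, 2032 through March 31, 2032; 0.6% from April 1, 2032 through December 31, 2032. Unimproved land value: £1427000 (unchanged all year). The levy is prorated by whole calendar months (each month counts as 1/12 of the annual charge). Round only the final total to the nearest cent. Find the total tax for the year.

£13853.79

January 1 – January 31, 2032: 1 month at 1.65% → £1427000 × 1.65% × 1/12 = £1962.1250
February 1 – March 31, 2032: 2 months at 2.3% → £1427000 × 2.3% × 2/12 = £5470.1667
April 1 – December 31, 2032: 9 months at 0.6% → £1427000 × 0.6% × 9/12 = £6421.5000
Total = £13853.7917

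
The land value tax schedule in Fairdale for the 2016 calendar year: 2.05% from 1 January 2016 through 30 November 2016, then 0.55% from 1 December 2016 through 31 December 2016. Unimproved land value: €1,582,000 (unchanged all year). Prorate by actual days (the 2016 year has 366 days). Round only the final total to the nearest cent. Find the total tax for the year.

€30,421.08

1 January – 30 November 2016: 335 days at 2.05% → €1,582,000 × 2.05% × 335/366 = €29,684.1120
1 December – 31 December 2016: 31 days at 0.55% → €1,582,000 × 0.55% × 31/366 = €736.9699
Total = €30,421.0820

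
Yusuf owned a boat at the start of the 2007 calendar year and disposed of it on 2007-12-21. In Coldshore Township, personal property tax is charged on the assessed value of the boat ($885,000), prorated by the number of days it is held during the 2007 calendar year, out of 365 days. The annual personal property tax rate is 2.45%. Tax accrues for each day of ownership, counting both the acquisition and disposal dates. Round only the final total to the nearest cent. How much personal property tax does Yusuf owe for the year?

$21,088.46

Days held (2007-01-01 to 2007-12-21): 355 out of 365
Tax = $885,000 × 2.45% × 355/365 = $21,088.4589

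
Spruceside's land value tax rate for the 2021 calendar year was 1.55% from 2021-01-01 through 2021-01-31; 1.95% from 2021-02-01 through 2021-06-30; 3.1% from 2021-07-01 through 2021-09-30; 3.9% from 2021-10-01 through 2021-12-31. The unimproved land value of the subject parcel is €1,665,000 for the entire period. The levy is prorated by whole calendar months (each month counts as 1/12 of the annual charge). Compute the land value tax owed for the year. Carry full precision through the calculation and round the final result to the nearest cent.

€44,816.25

2021-01-01 to 2021-01-31: 1 month at 1.55% → €1,665,000 × 1.55% × 1/12 = €2,150.6250
2021-02-01 to 2021-06-30: 5 months at 1.95% → €1,665,000 × 1.95% × 5/12 = €13,528.1250
2021-07-01 to 2021-09-30: 3 months at 3.1% → €1,665,000 × 3.1% × 3/12 = €12,903.7500
2021-10-01 to 2021-12-31: 3 months at 3.9% → €1,665,000 × 3.9% × 3/12 = €16,233.7500
Total = €44,816.2500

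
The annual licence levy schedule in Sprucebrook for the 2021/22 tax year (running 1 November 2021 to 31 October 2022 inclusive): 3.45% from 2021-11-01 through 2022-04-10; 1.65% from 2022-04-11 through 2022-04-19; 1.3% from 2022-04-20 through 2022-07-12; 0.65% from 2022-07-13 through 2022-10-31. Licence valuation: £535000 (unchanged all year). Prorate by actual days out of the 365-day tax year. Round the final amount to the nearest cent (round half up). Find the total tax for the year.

2021-11-01 to 2022-04-10: 161 days at 3.45% → £535000 × 3.45% × 161/365 = £8141.5274
2022-04-11 to 2022-04-19: 9 days at 1.65% → £535000 × 1.65% × 9/365 = £217.6644
2022-04-20 to 2022-07-12: 84 days at 1.3% → £535000 × 1.3% × 84/365 = £1600.6027
2022-07-13 to 2022-10-31: 111 days at 0.65% → £535000 × 0.65% × 111/365 = £1057.5411
Total = £11017.3356

£11017.34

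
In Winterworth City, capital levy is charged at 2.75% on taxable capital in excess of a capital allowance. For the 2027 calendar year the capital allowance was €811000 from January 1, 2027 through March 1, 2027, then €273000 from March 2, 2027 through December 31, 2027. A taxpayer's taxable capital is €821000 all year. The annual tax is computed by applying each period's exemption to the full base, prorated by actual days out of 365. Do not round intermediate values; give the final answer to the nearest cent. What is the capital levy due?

€12637.95

January 1 – March 1, 2027: 60 days, exemption €811000 → (€821000 − €811000) × 2.75% × 60/365 = €45.2055
March 2 – December 31, 2027: 305 days, exemption €273000 → (€821000 − €273000) × 2.75% × 305/365 = €12592.7397
Total = €12637.9452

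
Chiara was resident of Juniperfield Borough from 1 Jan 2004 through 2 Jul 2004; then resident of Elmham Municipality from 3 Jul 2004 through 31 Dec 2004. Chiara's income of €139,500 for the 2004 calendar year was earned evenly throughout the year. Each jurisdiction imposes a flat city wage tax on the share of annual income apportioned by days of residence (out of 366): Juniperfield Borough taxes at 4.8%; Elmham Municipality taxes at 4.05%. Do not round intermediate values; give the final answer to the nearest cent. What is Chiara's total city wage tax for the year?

€6,175.73

Juniperfield Borough, 1 Jan – 2 Jul 2004: 184 days → €139,500 × 4.8% × 184/366 = €3,366.2951
Elmham Municipality, 3 Jul – 31 Dec 2004: 182 days → €139,500 × 4.05% × 182/366 = €2,809.4385
Total = €6,175.7336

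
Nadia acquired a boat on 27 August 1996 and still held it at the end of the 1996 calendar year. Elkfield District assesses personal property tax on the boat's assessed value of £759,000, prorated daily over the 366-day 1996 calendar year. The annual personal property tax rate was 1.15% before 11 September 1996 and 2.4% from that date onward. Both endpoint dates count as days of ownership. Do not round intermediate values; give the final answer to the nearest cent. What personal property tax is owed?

27 August – 10 September 1996: 15 days at 1.15% → £759,000 × 1.15% × 15/366 = £357.7254
11 September – 31 December 1996: 112 days at 2.4% → £759,000 × 2.4% × 112/366 = £5,574.2951
Total = £5,932.0205

£5,932.02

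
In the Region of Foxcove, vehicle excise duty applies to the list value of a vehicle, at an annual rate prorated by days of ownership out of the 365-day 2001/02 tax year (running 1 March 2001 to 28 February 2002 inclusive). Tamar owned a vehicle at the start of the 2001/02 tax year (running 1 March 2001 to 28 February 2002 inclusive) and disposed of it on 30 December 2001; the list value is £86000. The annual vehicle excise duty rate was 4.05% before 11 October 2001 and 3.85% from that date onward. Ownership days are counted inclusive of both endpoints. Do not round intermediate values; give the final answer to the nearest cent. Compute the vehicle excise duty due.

£2872.28

1 March – 10 October 2001: 224 days at 4.05% → £86000 × 4.05% × 224/365 = £2137.5123
11 October – 30 December 2001: 81 days at 3.85% → £86000 × 3.85% × 81/365 = £734.7699
Total = £2872.2822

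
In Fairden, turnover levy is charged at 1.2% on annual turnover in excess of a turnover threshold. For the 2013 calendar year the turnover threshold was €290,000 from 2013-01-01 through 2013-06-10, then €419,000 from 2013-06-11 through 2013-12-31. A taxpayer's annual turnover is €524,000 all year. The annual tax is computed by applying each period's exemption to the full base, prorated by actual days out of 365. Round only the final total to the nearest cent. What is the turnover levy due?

2013-01-01 to 2013-06-10: 161 days, exemption €290,000 → (€524,000 − €290,000) × 1.2% × 161/365 = €1,238.5973
2013-06-11 to 2013-12-31: 204 days, exemption €419,000 → (€524,000 − €419,000) × 1.2% × 204/365 = €704.2192
Total = €1,942.8164

€1,942.82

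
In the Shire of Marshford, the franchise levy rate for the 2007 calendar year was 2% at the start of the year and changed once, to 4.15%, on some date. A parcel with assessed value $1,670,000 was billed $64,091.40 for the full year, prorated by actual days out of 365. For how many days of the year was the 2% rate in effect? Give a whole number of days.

Let d = days at the first rate; then 365 − d days at the second rate.
$1,670,000 × [2%·d + 4.15%·(365−d)] / 365 = $64,091.40
Solving gives d = 53, so the new rate took effect on February 23, 2007.

53 days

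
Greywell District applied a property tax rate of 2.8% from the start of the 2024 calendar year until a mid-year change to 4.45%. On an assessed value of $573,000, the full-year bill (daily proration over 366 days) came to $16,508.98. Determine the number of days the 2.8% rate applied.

Let d = days at the first rate; then 366 − d days at the second rate.
$573,000 × [2.8%·d + 4.45%·(366−d)] / 366 = $16,508.98
Solving gives d = 348, so the new rate took effect on 14 December 2024.

348 days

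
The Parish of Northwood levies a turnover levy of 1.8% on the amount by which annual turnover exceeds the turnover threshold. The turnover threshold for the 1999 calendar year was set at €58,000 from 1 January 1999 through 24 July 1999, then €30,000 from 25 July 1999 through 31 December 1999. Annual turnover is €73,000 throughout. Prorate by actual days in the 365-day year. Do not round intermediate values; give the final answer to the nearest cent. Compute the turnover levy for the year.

1 January – 24 July 1999: 205 days, exemption €58,000 → (€73,000 − €58,000) × 1.8% × 205/365 = €151.6438
25 July – 31 December 1999: 160 days, exemption €30,000 → (€73,000 − €30,000) × 1.8% × 160/365 = €339.2877
Total = €490.9315

€490.93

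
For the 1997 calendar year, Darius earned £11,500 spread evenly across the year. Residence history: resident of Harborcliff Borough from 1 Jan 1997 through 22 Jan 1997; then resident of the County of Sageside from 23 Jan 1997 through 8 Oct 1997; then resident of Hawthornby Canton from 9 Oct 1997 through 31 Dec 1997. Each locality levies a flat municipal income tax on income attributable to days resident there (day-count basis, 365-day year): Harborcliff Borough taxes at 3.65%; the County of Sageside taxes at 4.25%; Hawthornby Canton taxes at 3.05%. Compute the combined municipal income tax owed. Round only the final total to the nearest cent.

£452.83

Harborcliff Borough, 1 Jan – 22 Jan 1997: 22 days → £11,500 × 3.65% × 22/365 = £25.3000
The County of Sageside, 23 Jan – 8 Oct 1997: 259 days → £11,500 × 4.25% × 259/365 = £346.8116
Hawthornby Canton, 9 Oct – 31 Dec 1997: 84 days → £11,500 × 3.05% × 84/365 = £80.7205
Total = £452.8322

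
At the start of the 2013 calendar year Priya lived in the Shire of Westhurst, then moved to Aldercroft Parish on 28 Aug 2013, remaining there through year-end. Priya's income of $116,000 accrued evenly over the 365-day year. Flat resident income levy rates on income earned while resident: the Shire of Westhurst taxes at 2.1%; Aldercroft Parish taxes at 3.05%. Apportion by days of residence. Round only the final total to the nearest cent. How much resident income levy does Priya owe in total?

The Shire of Westhurst, 1 Jan – 27 Aug 2013: 239 days → $116,000 × 2.1% × 239/365 = $1,595.0795
Aldercroft Parish, 28 Aug – 31 Dec 2013: 126 days → $116,000 × 3.05% × 126/365 = $1,221.3370
Total = $2,816.4164

$2,816.42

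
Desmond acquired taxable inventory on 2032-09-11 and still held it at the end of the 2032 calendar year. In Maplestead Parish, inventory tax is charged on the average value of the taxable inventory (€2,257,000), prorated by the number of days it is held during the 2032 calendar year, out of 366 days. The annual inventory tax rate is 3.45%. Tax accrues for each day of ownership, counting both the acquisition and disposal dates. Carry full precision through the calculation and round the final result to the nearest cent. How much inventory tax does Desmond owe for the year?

Days held (2032-09-11 to 2032-12-31): 112 out of 366
Tax = €2,257,000 × 3.45% × 112/366 = €23,828.0000

€23,828.00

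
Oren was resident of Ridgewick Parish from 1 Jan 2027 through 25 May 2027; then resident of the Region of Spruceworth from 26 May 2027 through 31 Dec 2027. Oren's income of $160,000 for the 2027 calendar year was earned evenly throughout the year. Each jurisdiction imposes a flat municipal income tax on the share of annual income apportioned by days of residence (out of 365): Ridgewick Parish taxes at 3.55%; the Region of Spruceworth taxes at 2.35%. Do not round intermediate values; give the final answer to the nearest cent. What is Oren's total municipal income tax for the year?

$4,522.74

Ridgewick Parish, 1 Jan – 25 May 2027: 145 days → $160,000 × 3.55% × 145/365 = $2,256.4384
The Region of Spruceworth, 26 May – 31 Dec 2027: 220 days → $160,000 × 2.35% × 220/365 = $2,266.3014
Total = $4,522.7397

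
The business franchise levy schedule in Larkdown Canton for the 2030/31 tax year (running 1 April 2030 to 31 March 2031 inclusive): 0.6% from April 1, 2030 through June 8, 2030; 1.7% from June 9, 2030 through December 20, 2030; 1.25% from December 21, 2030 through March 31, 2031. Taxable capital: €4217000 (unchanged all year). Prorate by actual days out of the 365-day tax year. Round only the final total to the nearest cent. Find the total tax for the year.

€57668.92

April 1 – June 8, 2030: 69 days at 0.6% → €4217000 × 0.6% × 69/365 = €4783.1178
June 9 – December 20, 2030: 195 days at 1.7% → €4217000 × 1.7% × 195/365 = €38299.6027
December 21, 2030 – March 31, 2031: 101 days at 1.25% → €4217000 × 1.25% × 101/365 = €14586.1986
Total = €57668.9192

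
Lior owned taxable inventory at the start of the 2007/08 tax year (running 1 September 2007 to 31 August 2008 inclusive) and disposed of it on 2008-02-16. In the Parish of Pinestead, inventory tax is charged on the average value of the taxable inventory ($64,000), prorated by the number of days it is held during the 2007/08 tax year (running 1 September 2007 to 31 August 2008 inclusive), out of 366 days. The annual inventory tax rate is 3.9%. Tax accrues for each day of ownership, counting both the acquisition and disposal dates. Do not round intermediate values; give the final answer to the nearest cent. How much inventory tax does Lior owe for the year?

$1,152.52

Days held (2007-09-01 to 2008-02-16): 169 out of 366
Tax = $64,000 × 3.9% × 169/366 = $1,152.5246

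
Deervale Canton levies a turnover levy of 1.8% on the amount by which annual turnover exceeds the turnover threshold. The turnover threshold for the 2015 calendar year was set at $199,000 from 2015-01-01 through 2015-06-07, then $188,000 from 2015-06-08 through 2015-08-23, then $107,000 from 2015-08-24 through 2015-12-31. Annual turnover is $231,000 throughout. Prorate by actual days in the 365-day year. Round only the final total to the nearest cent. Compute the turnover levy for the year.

2015-01-01 to 2015-06-07: 158 days, exemption $199,000 → ($231,000 − $199,000) × 1.8% × 158/365 = $249.3370
2015-06-08 to 2015-08-23: 77 days, exemption $188,000 → ($231,000 − $188,000) × 1.8% × 77/365 = $163.2822
2015-08-24 to 2015-12-31: 130 days, exemption $107,000 → ($231,000 − $107,000) × 1.8% × 130/365 = $794.9589
Total = $1,207.5781

$1,207.58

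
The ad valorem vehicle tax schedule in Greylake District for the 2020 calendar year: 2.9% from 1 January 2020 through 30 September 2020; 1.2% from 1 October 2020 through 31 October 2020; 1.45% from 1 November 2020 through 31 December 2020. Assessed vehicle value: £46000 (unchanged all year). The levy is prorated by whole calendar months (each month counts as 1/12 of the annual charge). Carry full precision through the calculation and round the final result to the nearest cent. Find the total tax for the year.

1 January – 30 September 2020: 9 months at 2.9% → £46000 × 2.9% × 9/12 = £1000.5000
1 October – 31 October 2020: 1 month at 1.2% → £46000 × 1.2% × 1/12 = £46.0000
1 November – 31 December 2020: 2 months at 1.45% → £46000 × 1.45% × 2/12 = £111.1667
Total = £1157.6667

£1157.67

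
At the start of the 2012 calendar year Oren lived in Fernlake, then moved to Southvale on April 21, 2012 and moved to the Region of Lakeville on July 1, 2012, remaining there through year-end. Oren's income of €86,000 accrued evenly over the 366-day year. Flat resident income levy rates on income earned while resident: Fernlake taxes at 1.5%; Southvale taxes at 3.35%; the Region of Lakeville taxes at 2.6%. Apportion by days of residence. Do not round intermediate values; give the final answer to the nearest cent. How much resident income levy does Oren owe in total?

€2,074.22

Fernlake, January 1 – April 20, 2012: 111 days → €86,000 × 1.5% × 111/366 = €391.2295
Southvale, April 21 – June 30, 2012: 71 days → €86,000 × 3.35% × 71/366 = €558.8825
The Region of Lakeville, July 1 – December 31, 2012: 184 days → €86,000 × 2.6% × 184/366 = €1,124.1093
Total = €2,074.2213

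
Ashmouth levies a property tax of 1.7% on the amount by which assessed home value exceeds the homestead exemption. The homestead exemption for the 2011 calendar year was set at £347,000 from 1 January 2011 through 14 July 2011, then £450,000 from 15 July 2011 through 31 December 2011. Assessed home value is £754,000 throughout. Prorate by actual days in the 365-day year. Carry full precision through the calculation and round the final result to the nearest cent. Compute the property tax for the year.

1 January – 14 July 2011: 195 days, exemption £347,000 → (£754,000 − £347,000) × 1.7% × 195/365 = £3,696.4521
15 July – 31 December 2011: 170 days, exemption £450,000 → (£754,000 − £450,000) × 1.7% × 170/365 = £2,407.0137
Total = £6,103.4658

£6,103.47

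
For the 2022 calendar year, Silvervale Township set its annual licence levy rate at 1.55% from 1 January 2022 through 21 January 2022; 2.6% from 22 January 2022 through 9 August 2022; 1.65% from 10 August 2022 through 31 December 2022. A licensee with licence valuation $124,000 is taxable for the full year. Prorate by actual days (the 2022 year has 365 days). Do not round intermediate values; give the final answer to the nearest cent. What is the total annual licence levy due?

1 January – 21 January 2022: 21 days at 1.55% → $124,000 × 1.55% × 21/365 = $110.5808
22 January – 9 August 2022: 200 days at 2.6% → $124,000 × 2.6% × 200/365 = $1,766.5753
10 August – 31 December 2022: 144 days at 1.65% → $124,000 × 1.65% × 144/365 = $807.1890
Total = $2,684.3452

$2,684.35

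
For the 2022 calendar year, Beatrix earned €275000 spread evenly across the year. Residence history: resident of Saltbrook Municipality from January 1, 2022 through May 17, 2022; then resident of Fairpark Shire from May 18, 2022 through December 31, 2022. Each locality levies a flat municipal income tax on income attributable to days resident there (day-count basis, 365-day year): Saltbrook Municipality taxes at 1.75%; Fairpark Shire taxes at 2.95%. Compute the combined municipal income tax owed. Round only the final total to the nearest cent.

€6873.87

Saltbrook Municipality, January 1 – May 17, 2022: 137 days → €275000 × 1.75% × 137/365 = €1806.3356
Fairpark Shire, May 18 – December 31, 2022: 228 days → €275000 × 2.95% × 228/365 = €5067.5342
Total = €6873.8699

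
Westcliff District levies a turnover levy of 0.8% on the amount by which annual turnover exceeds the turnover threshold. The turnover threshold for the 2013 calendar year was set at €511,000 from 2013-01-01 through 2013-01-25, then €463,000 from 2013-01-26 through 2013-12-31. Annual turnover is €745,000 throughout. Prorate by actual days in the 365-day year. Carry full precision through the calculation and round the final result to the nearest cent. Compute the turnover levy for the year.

2013-01-01 to 2013-01-25: 25 days, exemption €511,000 → (€745,000 − €511,000) × 0.8% × 25/365 = €128.2192
2013-01-26 to 2013-12-31: 340 days, exemption €463,000 → (€745,000 − €463,000) × 0.8% × 340/365 = €2,101.4795
Total = €2,229.6986

€2,229.70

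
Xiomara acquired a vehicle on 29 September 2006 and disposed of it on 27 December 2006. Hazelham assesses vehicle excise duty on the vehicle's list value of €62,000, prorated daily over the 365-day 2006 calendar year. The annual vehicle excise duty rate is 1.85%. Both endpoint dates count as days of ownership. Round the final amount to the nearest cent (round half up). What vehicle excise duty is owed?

Days held (29 September – 27 December 2006): 90 out of 365
Tax = €62,000 × 1.85% × 90/365 = €282.8219

€282.82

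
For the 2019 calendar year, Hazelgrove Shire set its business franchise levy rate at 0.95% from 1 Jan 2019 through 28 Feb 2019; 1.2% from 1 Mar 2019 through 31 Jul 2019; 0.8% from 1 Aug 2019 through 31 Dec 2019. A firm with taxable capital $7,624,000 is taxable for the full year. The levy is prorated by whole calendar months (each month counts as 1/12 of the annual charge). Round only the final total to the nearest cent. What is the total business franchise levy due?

$75,604.67

1 Jan – 28 Feb 2019: 2 months at 0.95% → $7,624,000 × 0.95% × 2/12 = $12,071.3333
1 Mar – 31 Jul 2019: 5 months at 1.2% → $7,624,000 × 1.2% × 5/12 = $38,120.0000
1 Aug – 31 Dec 2019: 5 months at 0.8% → $7,624,000 × 0.8% × 5/12 = $25,413.3333
Total = $75,604.6667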